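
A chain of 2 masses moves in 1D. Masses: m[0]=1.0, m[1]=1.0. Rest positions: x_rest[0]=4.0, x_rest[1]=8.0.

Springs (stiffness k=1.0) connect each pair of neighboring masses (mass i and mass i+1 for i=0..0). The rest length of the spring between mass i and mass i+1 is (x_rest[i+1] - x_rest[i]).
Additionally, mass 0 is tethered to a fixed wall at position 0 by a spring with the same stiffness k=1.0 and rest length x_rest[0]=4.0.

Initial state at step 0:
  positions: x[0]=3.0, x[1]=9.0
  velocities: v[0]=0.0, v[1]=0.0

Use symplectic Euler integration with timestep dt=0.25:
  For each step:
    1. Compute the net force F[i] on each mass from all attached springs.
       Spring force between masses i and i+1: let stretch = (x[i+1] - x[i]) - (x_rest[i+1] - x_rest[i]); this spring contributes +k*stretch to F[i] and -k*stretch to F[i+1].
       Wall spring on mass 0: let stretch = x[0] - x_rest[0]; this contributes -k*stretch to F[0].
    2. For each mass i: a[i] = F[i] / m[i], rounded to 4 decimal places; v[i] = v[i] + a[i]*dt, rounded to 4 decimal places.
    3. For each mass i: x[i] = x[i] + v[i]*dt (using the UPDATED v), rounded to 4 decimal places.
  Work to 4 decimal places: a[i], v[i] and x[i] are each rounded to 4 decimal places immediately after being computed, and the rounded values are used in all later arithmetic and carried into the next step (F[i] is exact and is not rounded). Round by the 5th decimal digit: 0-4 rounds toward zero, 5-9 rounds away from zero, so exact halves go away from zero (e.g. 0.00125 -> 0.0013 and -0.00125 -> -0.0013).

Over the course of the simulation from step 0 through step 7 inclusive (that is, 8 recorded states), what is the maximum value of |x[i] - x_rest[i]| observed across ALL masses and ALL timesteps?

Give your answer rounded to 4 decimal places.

Step 0: x=[3.0000 9.0000] v=[0.0000 0.0000]
Step 1: x=[3.1875 8.8750] v=[0.7500 -0.5000]
Step 2: x=[3.5313 8.6445] v=[1.3750 -0.9219]
Step 3: x=[3.9739 8.3445] v=[1.7705 -1.2002]
Step 4: x=[4.4413 8.0213] v=[1.8697 -1.2929]
Step 5: x=[4.8549 7.7243] v=[1.6544 -1.1879]
Step 6: x=[5.1444 7.4980] v=[1.1580 -0.9053]
Step 7: x=[5.2595 7.3746] v=[0.4603 -0.4937]
Max displacement = 1.2595

Answer: 1.2595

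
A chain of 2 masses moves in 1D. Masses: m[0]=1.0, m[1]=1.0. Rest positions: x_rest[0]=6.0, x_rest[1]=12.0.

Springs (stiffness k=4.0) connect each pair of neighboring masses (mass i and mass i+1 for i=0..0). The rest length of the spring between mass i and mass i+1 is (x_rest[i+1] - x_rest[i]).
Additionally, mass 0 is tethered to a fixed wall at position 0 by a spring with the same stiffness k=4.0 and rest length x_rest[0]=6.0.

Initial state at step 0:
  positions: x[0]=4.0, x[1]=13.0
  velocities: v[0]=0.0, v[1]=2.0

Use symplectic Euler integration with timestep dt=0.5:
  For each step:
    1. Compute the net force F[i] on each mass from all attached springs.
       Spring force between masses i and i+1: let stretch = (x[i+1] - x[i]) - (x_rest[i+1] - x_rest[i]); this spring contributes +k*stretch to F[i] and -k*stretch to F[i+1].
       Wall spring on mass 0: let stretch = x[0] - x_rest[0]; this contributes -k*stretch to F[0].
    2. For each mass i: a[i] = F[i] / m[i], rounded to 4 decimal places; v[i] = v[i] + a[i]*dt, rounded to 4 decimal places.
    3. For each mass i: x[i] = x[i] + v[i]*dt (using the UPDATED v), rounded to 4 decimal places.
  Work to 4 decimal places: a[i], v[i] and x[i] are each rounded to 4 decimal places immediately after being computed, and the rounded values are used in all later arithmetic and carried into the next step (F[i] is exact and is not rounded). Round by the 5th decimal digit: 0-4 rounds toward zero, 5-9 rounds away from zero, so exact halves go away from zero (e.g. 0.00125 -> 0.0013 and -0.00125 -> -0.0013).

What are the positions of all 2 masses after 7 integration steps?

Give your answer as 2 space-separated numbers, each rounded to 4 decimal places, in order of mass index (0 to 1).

Answer: 5.0000 11.0000

Derivation:
Step 0: x=[4.0000 13.0000] v=[0.0000 2.0000]
Step 1: x=[9.0000 11.0000] v=[10.0000 -4.0000]
Step 2: x=[7.0000 13.0000] v=[-4.0000 4.0000]
Step 3: x=[4.0000 15.0000] v=[-6.0000 4.0000]
Step 4: x=[8.0000 12.0000] v=[8.0000 -6.0000]
Step 5: x=[8.0000 11.0000] v=[0.0000 -2.0000]
Step 6: x=[3.0000 13.0000] v=[-10.0000 4.0000]
Step 7: x=[5.0000 11.0000] v=[4.0000 -4.0000]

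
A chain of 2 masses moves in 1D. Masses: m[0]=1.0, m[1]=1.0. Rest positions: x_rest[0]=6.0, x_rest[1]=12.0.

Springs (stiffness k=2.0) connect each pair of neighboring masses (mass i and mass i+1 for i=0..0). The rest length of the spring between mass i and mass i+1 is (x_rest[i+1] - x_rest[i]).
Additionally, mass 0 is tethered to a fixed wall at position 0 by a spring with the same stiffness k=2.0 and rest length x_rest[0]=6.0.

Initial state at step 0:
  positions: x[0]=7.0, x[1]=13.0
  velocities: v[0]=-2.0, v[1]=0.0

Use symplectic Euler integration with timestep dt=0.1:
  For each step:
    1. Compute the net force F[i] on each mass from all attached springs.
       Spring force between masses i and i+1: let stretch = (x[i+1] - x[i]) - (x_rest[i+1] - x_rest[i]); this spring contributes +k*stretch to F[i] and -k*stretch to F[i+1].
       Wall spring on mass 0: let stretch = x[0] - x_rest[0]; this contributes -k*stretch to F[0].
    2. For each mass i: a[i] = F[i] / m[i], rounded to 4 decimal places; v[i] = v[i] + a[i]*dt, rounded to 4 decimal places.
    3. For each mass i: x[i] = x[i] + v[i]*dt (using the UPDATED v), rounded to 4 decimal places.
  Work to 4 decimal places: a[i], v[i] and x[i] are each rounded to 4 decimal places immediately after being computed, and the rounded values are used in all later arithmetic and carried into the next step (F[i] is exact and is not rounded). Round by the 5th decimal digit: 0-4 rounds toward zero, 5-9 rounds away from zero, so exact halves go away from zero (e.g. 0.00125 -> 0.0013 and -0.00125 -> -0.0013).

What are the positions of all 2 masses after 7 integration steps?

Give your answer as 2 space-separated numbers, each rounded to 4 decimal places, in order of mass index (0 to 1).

Answer: 5.5328 12.7592

Derivation:
Step 0: x=[7.0000 13.0000] v=[-2.0000 0.0000]
Step 1: x=[6.7800 13.0000] v=[-2.2000 0.0000]
Step 2: x=[6.5488 12.9956] v=[-2.3120 -0.0440]
Step 3: x=[6.3156 12.9823] v=[-2.3324 -0.1334]
Step 4: x=[6.0894 12.9556] v=[-2.2622 -0.2667]
Step 5: x=[5.8787 12.9116] v=[-2.1068 -0.4399]
Step 6: x=[5.6911 12.8470] v=[-1.8760 -0.6465]
Step 7: x=[5.5328 12.7592] v=[-1.5830 -0.8777]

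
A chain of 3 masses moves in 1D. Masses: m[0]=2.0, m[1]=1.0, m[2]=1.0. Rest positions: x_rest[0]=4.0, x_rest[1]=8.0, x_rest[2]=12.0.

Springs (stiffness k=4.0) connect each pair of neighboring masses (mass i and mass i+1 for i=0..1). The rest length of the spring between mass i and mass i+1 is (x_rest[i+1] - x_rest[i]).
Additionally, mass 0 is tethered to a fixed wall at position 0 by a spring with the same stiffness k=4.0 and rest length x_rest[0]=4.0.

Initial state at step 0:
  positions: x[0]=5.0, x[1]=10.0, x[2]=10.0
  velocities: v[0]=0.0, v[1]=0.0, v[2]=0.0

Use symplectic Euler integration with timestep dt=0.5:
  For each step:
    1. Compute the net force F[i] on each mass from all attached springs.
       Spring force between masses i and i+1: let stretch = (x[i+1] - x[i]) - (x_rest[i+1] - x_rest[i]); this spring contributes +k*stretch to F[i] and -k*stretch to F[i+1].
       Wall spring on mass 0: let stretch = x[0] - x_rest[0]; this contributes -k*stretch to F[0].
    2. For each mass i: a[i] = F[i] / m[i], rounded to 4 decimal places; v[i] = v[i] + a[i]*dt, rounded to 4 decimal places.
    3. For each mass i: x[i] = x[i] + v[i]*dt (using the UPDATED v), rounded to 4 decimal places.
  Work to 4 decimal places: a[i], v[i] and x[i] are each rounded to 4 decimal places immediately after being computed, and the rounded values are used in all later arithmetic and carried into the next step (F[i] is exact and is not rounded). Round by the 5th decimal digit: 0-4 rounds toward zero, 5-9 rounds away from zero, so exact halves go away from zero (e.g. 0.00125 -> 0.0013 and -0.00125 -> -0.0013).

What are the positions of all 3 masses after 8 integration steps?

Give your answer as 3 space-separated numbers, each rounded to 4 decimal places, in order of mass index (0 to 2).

Step 0: x=[5.0000 10.0000 10.0000] v=[0.0000 0.0000 0.0000]
Step 1: x=[5.0000 5.0000 14.0000] v=[0.0000 -10.0000 8.0000]
Step 2: x=[2.5000 9.0000 13.0000] v=[-5.0000 8.0000 -2.0000]
Step 3: x=[2.0000 10.5000 12.0000] v=[-1.0000 3.0000 -2.0000]
Step 4: x=[4.7500 5.0000 13.5000] v=[5.5000 -11.0000 3.0000]
Step 5: x=[5.2500 7.7500 10.5000] v=[1.0000 5.5000 -6.0000]
Step 6: x=[4.3750 10.7500 8.7500] v=[-1.7500 6.0000 -3.5000]
Step 7: x=[4.5000 5.3750 13.0000] v=[0.2500 -10.7500 8.5000]
Step 8: x=[2.8125 6.7500 13.6250] v=[-3.3750 2.7500 1.2500]

Answer: 2.8125 6.7500 13.6250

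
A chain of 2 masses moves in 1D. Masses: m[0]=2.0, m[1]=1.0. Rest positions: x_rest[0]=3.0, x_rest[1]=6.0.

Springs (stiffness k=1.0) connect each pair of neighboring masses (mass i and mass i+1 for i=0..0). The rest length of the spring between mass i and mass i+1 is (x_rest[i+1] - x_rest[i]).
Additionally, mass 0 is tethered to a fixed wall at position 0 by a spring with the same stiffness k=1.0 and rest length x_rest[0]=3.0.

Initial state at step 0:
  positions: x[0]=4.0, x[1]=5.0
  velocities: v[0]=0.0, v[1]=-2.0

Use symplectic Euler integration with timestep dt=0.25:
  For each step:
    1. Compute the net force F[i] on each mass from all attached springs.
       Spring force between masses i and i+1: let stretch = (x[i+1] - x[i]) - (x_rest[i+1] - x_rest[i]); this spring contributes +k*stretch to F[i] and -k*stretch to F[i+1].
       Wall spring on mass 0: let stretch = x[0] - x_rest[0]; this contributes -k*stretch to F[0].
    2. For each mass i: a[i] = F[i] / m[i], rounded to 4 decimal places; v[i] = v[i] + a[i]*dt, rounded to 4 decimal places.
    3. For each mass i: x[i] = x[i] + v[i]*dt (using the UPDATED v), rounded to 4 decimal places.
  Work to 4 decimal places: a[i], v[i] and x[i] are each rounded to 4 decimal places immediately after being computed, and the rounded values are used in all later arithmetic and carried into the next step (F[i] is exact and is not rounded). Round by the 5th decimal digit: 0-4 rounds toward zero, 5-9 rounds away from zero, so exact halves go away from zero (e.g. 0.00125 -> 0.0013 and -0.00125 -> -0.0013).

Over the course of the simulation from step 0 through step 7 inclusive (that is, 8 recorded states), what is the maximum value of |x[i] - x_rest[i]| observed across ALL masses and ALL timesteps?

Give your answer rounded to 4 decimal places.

Step 0: x=[4.0000 5.0000] v=[0.0000 -2.0000]
Step 1: x=[3.9063 4.6250] v=[-0.3750 -1.5000]
Step 2: x=[3.7129 4.3926] v=[-0.7735 -0.9297]
Step 3: x=[3.4247 4.3052] v=[-1.1527 -0.3496]
Step 4: x=[3.0570 4.3503] v=[-1.4707 0.1803]
Step 5: x=[2.6342 4.5021] v=[-1.6912 0.6070]
Step 6: x=[2.1875 4.7246] v=[-1.7870 0.8900]
Step 7: x=[1.7517 4.9760] v=[-1.7433 1.0057]
Max displacement = 1.6948

Answer: 1.6948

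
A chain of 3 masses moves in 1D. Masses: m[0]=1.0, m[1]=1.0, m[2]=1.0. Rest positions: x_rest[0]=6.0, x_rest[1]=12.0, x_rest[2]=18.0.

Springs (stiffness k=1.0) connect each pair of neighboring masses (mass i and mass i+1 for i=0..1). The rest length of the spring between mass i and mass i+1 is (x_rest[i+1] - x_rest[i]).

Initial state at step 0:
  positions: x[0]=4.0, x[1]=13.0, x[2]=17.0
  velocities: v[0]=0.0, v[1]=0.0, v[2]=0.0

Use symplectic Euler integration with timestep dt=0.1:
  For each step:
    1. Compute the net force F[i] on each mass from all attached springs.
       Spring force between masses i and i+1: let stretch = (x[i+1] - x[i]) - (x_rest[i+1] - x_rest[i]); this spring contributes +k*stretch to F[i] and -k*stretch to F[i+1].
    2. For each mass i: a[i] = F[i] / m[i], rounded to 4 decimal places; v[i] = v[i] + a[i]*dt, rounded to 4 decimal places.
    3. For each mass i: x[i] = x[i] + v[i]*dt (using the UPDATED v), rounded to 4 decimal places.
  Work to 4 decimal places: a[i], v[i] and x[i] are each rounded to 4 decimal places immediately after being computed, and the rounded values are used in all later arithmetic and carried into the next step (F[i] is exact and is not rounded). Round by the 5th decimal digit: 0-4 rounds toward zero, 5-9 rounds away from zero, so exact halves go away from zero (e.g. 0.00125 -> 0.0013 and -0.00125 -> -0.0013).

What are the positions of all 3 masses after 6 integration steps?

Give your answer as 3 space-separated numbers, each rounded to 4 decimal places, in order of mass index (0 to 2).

Answer: 4.5759 12.0513 17.3728

Derivation:
Step 0: x=[4.0000 13.0000 17.0000] v=[0.0000 0.0000 0.0000]
Step 1: x=[4.0300 12.9500 17.0200] v=[0.3000 -0.5000 0.2000]
Step 2: x=[4.0892 12.8515 17.0593] v=[0.5920 -0.9850 0.3930]
Step 3: x=[4.1760 12.7075 17.1165] v=[0.8682 -1.4405 0.5722]
Step 4: x=[4.2881 12.5222 17.1896] v=[1.1214 -1.8528 0.7313]
Step 5: x=[4.4226 12.3013 17.2761] v=[1.3448 -2.2095 0.8646]
Step 6: x=[4.5759 12.0513 17.3728] v=[1.5327 -2.4999 0.9671]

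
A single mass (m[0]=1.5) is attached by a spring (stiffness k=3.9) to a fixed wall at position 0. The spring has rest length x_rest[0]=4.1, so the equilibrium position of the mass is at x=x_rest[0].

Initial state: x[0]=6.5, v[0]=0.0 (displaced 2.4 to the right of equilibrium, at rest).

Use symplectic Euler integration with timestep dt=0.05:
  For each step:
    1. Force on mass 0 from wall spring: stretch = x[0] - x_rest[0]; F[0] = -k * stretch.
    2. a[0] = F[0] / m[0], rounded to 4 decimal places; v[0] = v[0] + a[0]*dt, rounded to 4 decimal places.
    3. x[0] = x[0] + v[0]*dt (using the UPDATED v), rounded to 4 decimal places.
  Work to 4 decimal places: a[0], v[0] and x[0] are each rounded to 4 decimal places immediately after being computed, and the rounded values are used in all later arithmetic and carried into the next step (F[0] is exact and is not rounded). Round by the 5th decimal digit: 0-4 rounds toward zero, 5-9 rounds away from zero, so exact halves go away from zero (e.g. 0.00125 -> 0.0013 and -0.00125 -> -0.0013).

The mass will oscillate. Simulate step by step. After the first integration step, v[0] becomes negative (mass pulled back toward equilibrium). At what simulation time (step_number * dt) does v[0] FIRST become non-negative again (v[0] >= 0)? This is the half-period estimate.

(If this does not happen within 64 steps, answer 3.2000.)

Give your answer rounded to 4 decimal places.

Step 0: x=[6.5000] v=[0.0000]
Step 1: x=[6.4844] v=[-0.3120]
Step 2: x=[6.4533] v=[-0.6220]
Step 3: x=[6.4069] v=[-0.9279]
Step 4: x=[6.3455] v=[-1.2278]
Step 5: x=[6.2695] v=[-1.5197]
Step 6: x=[6.1794] v=[-1.8017]
Step 7: x=[6.0758] v=[-2.0720]
Step 8: x=[5.9594] v=[-2.3289]
Step 9: x=[5.8309] v=[-2.5706]
Step 10: x=[5.6911] v=[-2.7956]
Step 11: x=[5.5410] v=[-3.0024]
Step 12: x=[5.3815] v=[-3.1897]
Step 13: x=[5.2137] v=[-3.3563]
Step 14: x=[5.0386] v=[-3.5011]
Step 15: x=[4.8574] v=[-3.6231]
Step 16: x=[4.6713] v=[-3.7216]
Step 17: x=[4.4815] v=[-3.7959]
Step 18: x=[4.2892] v=[-3.8455]
Step 19: x=[4.0957] v=[-3.8701]
Step 20: x=[3.9022] v=[-3.8695]
Step 21: x=[3.7100] v=[-3.8438]
Step 22: x=[3.5203] v=[-3.7931]
Step 23: x=[3.3344] v=[-3.7177]
Step 24: x=[3.1535] v=[-3.6182]
Step 25: x=[2.9787] v=[-3.4952]
Step 26: x=[2.8112] v=[-3.3494]
Step 27: x=[2.6521] v=[-3.1819]
Step 28: x=[2.5024] v=[-2.9937]
Step 29: x=[2.3631] v=[-2.7860]
Step 30: x=[2.2351] v=[-2.5602]
Step 31: x=[2.1192] v=[-2.3178]
Step 32: x=[2.0162] v=[-2.0603]
Step 33: x=[1.9267] v=[-1.7894]
Step 34: x=[1.8514] v=[-1.5069]
Step 35: x=[1.7907] v=[-1.2146]
Step 36: x=[1.7450] v=[-0.9144]
Step 37: x=[1.7146] v=[-0.6083]
Step 38: x=[1.6997] v=[-0.2982]
Step 39: x=[1.7004] v=[0.0138]
First v>=0 after going negative at step 39, time=1.9500

Answer: 1.9500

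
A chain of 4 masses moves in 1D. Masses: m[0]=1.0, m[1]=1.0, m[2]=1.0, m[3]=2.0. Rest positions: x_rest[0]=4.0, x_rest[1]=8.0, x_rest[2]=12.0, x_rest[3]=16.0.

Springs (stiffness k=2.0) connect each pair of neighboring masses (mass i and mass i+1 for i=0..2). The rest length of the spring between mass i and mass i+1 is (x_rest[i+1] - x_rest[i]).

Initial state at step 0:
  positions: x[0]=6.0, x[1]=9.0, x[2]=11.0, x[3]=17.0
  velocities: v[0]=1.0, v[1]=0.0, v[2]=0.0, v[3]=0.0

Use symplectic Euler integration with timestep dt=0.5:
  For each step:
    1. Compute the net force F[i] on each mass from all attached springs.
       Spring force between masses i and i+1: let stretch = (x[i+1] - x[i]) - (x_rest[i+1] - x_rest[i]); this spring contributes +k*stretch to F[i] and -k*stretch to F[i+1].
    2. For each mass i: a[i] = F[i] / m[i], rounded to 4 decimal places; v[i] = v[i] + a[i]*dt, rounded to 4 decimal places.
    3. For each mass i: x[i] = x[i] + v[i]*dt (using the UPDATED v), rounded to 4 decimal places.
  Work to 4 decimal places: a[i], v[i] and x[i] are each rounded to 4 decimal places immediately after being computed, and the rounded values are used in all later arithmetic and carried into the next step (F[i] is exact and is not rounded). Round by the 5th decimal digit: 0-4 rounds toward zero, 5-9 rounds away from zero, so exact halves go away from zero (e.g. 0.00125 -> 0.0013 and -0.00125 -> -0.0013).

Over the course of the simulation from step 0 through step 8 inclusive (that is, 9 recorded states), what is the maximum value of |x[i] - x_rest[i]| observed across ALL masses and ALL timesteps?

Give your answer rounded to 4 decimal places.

Step 0: x=[6.0000 9.0000 11.0000 17.0000] v=[1.0000 0.0000 0.0000 0.0000]
Step 1: x=[6.0000 8.5000 13.0000 16.5000] v=[0.0000 -1.0000 4.0000 -1.0000]
Step 2: x=[5.2500 9.0000 14.5000 16.1250] v=[-1.5000 1.0000 3.0000 -0.7500]
Step 3: x=[4.3750 10.3750 14.0625 16.3438] v=[-1.7500 2.7500 -0.8750 0.4375]
Step 4: x=[4.5000 10.5938 12.9219 16.9923] v=[0.2500 0.4375 -2.2812 1.2969]
Step 5: x=[5.6719 8.9297 12.6525 17.6232] v=[2.3438 -3.3282 -0.5389 1.2617]
Step 6: x=[6.4727 7.4981 13.0070 18.0114] v=[1.6016 -2.8632 0.7090 0.7764]
Step 7: x=[5.7862 8.3083 13.1093 18.1485] v=[-1.3730 1.6203 0.2045 0.2742]
Step 8: x=[4.3608 10.2579 13.3307 18.0258] v=[-2.8509 3.8992 0.4427 -0.2454]
Max displacement = 2.5938

Answer: 2.5938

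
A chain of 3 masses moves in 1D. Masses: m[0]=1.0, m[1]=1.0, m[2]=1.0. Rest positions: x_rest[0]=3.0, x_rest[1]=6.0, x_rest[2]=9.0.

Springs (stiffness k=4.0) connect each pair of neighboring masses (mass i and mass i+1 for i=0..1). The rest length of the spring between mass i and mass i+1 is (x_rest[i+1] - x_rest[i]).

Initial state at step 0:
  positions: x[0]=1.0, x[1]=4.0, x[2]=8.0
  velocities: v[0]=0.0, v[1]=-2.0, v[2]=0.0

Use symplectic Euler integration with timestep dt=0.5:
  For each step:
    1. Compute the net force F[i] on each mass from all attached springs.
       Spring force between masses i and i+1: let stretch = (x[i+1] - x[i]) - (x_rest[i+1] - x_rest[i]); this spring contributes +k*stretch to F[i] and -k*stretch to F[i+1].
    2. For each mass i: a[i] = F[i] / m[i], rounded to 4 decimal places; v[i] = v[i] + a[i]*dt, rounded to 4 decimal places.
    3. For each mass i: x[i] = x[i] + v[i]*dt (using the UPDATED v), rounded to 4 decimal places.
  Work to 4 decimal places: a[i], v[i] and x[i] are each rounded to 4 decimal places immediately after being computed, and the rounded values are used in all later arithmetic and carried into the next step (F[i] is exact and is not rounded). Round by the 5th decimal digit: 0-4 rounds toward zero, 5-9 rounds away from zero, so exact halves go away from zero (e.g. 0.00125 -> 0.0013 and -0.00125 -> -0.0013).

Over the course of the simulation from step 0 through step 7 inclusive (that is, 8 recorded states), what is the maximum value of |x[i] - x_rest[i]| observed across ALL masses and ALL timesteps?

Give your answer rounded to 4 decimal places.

Answer: 4.0000

Derivation:
Step 0: x=[1.0000 4.0000 8.0000] v=[0.0000 -2.0000 0.0000]
Step 1: x=[1.0000 4.0000 7.0000] v=[0.0000 0.0000 -2.0000]
Step 2: x=[1.0000 4.0000 6.0000] v=[0.0000 0.0000 -2.0000]
Step 3: x=[1.0000 3.0000 6.0000] v=[0.0000 -2.0000 0.0000]
Step 4: x=[0.0000 3.0000 6.0000] v=[-2.0000 0.0000 0.0000]
Step 5: x=[-1.0000 3.0000 6.0000] v=[-2.0000 0.0000 0.0000]
Step 6: x=[-1.0000 2.0000 6.0000] v=[0.0000 -2.0000 0.0000]
Step 7: x=[-1.0000 2.0000 5.0000] v=[0.0000 0.0000 -2.0000]
Max displacement = 4.0000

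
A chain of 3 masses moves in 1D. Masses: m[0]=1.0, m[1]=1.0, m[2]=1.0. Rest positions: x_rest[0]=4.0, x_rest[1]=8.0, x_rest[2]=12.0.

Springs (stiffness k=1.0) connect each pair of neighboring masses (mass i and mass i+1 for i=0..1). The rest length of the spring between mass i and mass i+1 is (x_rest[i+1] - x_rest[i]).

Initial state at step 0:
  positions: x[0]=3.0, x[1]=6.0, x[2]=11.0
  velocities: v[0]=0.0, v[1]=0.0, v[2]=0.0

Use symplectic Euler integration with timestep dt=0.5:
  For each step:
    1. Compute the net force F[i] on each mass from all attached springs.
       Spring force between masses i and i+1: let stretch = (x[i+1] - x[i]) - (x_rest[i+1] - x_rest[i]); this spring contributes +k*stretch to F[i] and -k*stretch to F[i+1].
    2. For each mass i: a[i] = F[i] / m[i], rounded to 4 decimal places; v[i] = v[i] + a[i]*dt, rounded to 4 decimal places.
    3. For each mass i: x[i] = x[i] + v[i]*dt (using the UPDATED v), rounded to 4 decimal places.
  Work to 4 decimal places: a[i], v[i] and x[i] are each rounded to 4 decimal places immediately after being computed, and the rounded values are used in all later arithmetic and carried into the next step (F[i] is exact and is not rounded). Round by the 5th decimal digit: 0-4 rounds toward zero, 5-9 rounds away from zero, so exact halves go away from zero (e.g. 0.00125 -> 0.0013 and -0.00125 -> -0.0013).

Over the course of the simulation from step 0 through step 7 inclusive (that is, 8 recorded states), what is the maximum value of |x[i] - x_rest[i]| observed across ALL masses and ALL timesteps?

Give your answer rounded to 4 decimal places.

Answer: 2.0042

Derivation:
Step 0: x=[3.0000 6.0000 11.0000] v=[0.0000 0.0000 0.0000]
Step 1: x=[2.7500 6.5000 10.7500] v=[-0.5000 1.0000 -0.5000]
Step 2: x=[2.4375 7.1250 10.4375] v=[-0.6250 1.2500 -0.6250]
Step 3: x=[2.2969 7.4063 10.2969] v=[-0.2813 0.5625 -0.2813]
Step 4: x=[2.4336 7.1329 10.4336] v=[0.2734 -0.5469 0.2734]
Step 5: x=[2.7452 6.5098 10.7452] v=[0.6231 -1.2462 0.6231]
Step 6: x=[2.9979 6.0044 10.9979] v=[0.5054 -1.0108 0.5054]
Step 7: x=[3.0023 5.9958 11.0023] v=[0.0087 -0.0173 0.0087]
Max displacement = 2.0042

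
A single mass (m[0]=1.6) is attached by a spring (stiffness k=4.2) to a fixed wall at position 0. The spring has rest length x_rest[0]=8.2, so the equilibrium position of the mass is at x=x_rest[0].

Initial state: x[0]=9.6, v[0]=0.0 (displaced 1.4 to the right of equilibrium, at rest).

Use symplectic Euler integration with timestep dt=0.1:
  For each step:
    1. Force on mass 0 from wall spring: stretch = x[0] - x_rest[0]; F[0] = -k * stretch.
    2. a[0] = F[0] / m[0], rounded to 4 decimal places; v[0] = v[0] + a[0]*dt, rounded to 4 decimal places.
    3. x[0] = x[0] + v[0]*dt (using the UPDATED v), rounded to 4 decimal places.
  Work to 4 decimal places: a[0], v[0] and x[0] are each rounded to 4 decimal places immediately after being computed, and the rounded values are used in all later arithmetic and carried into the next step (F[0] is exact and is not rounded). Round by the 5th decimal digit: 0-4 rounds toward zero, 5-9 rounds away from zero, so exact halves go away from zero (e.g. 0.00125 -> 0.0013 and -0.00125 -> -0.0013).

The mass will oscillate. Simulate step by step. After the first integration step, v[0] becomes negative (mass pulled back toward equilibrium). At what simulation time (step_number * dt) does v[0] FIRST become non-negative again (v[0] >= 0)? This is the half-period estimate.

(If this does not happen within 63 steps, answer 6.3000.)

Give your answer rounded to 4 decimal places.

Answer: 2.0000

Derivation:
Step 0: x=[9.6000] v=[0.0000]
Step 1: x=[9.5633] v=[-0.3675]
Step 2: x=[9.4908] v=[-0.7254]
Step 3: x=[9.3844] v=[-1.0642]
Step 4: x=[9.2469] v=[-1.3751]
Step 5: x=[9.0819] v=[-1.6499]
Step 6: x=[8.8938] v=[-1.8814]
Step 7: x=[8.6875] v=[-2.0635]
Step 8: x=[8.4684] v=[-2.1915]
Step 9: x=[8.2422] v=[-2.2620]
Step 10: x=[8.0149] v=[-2.2731]
Step 11: x=[7.7925] v=[-2.2245]
Step 12: x=[7.5808] v=[-2.1175]
Step 13: x=[7.3853] v=[-1.9550]
Step 14: x=[7.2112] v=[-1.7411]
Step 15: x=[7.0631] v=[-1.4815]
Step 16: x=[6.9448] v=[-1.1831]
Step 17: x=[6.8594] v=[-0.8536]
Step 18: x=[6.8092] v=[-0.5017]
Step 19: x=[6.7955] v=[-0.1366]
Step 20: x=[6.8187] v=[0.2321]
First v>=0 after going negative at step 20, time=2.0000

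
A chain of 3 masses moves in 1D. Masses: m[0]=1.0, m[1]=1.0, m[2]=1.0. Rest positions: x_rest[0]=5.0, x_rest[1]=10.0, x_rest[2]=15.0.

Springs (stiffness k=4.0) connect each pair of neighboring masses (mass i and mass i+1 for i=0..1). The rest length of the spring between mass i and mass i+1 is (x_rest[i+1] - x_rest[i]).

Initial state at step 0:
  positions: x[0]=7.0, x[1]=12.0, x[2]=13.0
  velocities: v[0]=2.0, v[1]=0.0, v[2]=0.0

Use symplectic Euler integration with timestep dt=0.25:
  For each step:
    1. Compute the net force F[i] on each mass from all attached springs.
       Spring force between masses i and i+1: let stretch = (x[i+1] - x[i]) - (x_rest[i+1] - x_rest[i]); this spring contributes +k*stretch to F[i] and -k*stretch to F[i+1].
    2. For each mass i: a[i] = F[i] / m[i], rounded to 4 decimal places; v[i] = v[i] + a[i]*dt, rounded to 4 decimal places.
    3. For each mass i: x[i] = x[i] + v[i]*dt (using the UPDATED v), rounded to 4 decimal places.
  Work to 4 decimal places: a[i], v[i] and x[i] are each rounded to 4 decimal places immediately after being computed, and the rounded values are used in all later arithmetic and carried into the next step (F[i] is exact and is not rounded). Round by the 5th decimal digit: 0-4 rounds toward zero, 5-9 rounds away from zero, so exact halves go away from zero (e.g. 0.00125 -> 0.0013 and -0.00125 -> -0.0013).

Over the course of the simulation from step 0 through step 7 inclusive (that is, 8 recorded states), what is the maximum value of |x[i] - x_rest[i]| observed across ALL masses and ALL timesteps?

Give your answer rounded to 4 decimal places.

Step 0: x=[7.0000 12.0000 13.0000] v=[2.0000 0.0000 0.0000]
Step 1: x=[7.5000 11.0000 14.0000] v=[2.0000 -4.0000 4.0000]
Step 2: x=[7.6250 9.8750 15.5000] v=[0.5000 -4.5000 6.0000]
Step 3: x=[7.0625 9.5938 16.8438] v=[-2.2500 -1.1250 5.3750]
Step 4: x=[5.8828 10.4922 17.6251] v=[-4.7187 3.5937 3.1250]
Step 5: x=[4.6055 12.0215 17.8731] v=[-5.1093 6.1172 0.9921]
Step 6: x=[3.9322 13.1597 17.9082] v=[-2.6933 4.5528 0.1405]
Step 7: x=[4.3158 13.1782 18.0062] v=[1.5342 0.0738 0.3920]
Max displacement = 3.1782

Answer: 3.1782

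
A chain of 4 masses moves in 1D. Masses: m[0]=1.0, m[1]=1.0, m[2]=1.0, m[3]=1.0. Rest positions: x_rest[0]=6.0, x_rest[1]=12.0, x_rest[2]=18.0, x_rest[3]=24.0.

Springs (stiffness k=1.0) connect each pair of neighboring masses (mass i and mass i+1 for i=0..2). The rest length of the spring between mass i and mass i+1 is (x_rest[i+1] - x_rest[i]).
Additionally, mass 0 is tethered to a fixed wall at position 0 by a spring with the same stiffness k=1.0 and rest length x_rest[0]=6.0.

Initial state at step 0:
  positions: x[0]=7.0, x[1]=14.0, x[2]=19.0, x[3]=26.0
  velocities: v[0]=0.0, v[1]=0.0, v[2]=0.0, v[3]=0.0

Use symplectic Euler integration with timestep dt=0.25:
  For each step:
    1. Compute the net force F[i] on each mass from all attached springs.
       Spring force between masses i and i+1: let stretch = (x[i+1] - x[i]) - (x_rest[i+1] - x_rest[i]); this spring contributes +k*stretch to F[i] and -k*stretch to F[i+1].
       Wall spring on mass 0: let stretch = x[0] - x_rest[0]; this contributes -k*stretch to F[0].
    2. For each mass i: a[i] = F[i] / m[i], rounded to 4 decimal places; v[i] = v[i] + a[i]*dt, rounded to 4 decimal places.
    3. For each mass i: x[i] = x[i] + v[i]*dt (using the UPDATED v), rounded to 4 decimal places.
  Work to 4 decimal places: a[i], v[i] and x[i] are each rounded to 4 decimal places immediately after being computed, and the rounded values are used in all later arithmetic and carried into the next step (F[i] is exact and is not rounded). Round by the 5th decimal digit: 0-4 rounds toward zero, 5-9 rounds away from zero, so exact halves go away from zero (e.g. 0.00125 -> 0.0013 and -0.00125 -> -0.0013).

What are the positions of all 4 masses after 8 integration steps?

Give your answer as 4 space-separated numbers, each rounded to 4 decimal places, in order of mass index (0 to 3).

Step 0: x=[7.0000 14.0000 19.0000 26.0000] v=[0.0000 0.0000 0.0000 0.0000]
Step 1: x=[7.0000 13.8750 19.1250 25.9375] v=[0.0000 -0.5000 0.5000 -0.2500]
Step 2: x=[6.9922 13.6484 19.3477 25.8242] v=[-0.0313 -0.9063 0.8906 -0.4531]
Step 3: x=[6.9634 13.3620 19.6189 25.6812] v=[-0.1153 -1.1455 1.0849 -0.5722]
Step 4: x=[6.8993 13.0668 19.8780 25.5343] v=[-0.2565 -1.1809 1.0363 -0.5878]
Step 5: x=[6.7894 12.8118 20.0649 25.4088] v=[-0.4395 -1.0200 0.7476 -0.5019]
Step 6: x=[6.6316 12.6337 20.1325 25.3243] v=[-0.6313 -0.7123 0.2703 -0.3379]
Step 7: x=[6.4344 12.5492 20.0559 25.2903] v=[-0.7887 -0.3381 -0.3065 -0.1359]
Step 8: x=[6.2173 12.5517 19.8373 25.3042] v=[-0.8686 0.0099 -0.8746 0.0555]

Answer: 6.2173 12.5517 19.8373 25.3042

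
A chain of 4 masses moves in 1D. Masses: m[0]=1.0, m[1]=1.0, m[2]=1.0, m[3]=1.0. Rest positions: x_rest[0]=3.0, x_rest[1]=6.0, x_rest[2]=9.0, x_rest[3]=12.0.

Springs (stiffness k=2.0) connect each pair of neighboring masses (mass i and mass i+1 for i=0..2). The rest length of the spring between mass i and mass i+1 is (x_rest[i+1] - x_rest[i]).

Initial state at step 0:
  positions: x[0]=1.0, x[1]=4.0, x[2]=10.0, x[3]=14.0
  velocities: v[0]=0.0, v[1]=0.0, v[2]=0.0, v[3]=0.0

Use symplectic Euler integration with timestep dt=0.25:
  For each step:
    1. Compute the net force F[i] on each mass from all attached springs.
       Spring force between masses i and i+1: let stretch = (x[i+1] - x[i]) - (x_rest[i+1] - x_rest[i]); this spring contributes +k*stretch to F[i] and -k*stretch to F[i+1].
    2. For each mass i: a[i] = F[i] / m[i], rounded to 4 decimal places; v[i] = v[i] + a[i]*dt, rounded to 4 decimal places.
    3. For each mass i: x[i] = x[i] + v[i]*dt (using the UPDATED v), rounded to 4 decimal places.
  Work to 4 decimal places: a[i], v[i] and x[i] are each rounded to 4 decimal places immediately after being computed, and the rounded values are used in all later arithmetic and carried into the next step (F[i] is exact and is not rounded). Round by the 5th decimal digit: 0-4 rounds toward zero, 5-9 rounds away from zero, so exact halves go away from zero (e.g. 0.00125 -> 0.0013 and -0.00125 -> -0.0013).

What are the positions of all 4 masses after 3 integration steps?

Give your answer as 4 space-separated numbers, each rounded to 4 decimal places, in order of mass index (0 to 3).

Step 0: x=[1.0000 4.0000 10.0000 14.0000] v=[0.0000 0.0000 0.0000 0.0000]
Step 1: x=[1.0000 4.3750 9.7500 13.8750] v=[0.0000 1.5000 -1.0000 -0.5000]
Step 2: x=[1.0469 5.0000 9.3438 13.6094] v=[0.1875 2.5000 -1.6250 -1.0625]
Step 3: x=[1.2129 5.6739 8.9278 13.1856] v=[0.6641 2.6954 -1.6641 -1.6953]

Answer: 1.2129 5.6739 8.9278 13.1856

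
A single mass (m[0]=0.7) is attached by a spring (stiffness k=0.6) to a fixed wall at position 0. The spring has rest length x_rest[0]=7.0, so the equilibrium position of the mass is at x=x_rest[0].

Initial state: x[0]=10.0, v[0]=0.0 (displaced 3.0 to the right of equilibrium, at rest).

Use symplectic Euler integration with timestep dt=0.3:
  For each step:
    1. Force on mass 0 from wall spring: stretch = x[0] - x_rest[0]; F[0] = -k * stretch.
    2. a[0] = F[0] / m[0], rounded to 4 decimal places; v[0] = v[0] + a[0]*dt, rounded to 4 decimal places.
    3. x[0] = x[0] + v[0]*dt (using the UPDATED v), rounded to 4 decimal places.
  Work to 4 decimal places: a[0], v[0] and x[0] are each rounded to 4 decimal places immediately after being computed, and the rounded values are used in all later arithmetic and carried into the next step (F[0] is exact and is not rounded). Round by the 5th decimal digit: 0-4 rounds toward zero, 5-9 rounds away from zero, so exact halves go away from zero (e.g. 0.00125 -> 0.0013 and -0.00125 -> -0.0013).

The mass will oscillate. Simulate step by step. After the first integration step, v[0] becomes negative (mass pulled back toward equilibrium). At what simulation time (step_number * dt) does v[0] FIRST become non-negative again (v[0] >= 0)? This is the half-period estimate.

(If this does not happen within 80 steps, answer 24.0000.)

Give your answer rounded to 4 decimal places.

Step 0: x=[10.0000] v=[0.0000]
Step 1: x=[9.7686] v=[-0.7714]
Step 2: x=[9.3236] v=[-1.4833]
Step 3: x=[8.6994] v=[-2.0808]
Step 4: x=[7.9441] v=[-2.5178]
Step 5: x=[7.1159] v=[-2.7606]
Step 6: x=[6.2788] v=[-2.7904]
Step 7: x=[5.4973] v=[-2.6049]
Step 8: x=[4.8318] v=[-2.2185]
Step 9: x=[4.3335] v=[-1.6610]
Step 10: x=[4.0409] v=[-0.9753]
Step 11: x=[3.9766] v=[-0.2144]
Step 12: x=[4.1455] v=[0.5631]
First v>=0 after going negative at step 12, time=3.6000

Answer: 3.6000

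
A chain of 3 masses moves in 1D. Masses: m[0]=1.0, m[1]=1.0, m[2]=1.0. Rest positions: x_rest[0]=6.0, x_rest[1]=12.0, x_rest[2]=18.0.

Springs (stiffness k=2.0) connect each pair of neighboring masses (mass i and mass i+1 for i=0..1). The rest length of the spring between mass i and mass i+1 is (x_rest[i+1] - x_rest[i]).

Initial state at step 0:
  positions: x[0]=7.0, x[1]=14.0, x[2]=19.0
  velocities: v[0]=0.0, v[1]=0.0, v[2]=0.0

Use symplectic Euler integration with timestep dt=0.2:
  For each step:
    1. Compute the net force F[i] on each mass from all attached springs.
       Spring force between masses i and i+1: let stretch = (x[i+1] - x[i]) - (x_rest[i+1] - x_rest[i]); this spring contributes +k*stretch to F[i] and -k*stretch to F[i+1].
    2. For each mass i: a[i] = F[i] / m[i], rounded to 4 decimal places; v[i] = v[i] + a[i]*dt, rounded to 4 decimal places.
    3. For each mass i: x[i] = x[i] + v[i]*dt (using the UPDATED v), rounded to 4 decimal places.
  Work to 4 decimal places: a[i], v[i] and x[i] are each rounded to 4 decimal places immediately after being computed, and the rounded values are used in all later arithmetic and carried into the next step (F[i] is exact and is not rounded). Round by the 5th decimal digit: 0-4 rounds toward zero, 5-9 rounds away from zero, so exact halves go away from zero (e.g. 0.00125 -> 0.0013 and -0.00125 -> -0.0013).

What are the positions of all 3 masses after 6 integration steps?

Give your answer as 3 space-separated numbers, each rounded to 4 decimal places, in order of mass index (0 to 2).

Step 0: x=[7.0000 14.0000 19.0000] v=[0.0000 0.0000 0.0000]
Step 1: x=[7.0800 13.8400 19.0800] v=[0.4000 -0.8000 0.4000]
Step 2: x=[7.2208 13.5584 19.2208] v=[0.7040 -1.4080 0.7040]
Step 3: x=[7.3886 13.2228 19.3886] v=[0.8390 -1.6781 0.8390]
Step 4: x=[7.5431 12.9137 19.5431] v=[0.7727 -1.5455 0.7727]
Step 5: x=[7.6473 12.7053 19.6473] v=[0.5209 -1.0420 0.5209]
Step 6: x=[7.6761 12.6476 19.6761] v=[0.1441 -0.2884 0.1441]

Answer: 7.6761 12.6476 19.6761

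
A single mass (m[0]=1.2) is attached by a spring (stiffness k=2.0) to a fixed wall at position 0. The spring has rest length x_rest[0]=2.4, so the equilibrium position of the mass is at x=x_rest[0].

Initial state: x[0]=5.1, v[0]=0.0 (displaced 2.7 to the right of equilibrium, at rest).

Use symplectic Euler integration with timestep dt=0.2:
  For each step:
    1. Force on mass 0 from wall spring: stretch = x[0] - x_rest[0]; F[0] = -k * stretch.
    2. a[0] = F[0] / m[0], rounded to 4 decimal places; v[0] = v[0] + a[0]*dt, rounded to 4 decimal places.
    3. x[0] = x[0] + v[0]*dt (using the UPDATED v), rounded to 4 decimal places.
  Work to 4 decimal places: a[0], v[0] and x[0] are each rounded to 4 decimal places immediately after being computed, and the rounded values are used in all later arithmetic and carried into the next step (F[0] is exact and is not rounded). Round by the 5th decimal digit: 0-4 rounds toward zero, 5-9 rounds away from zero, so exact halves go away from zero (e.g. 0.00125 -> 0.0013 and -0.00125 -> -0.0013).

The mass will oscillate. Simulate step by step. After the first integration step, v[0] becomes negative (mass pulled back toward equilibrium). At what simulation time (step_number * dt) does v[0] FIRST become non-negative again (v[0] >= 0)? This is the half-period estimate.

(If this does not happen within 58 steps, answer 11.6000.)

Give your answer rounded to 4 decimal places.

Answer: 2.6000

Derivation:
Step 0: x=[5.1000] v=[0.0000]
Step 1: x=[4.9200] v=[-0.9000]
Step 2: x=[4.5720] v=[-1.7400]
Step 3: x=[4.0792] v=[-2.4640]
Step 4: x=[3.4745] v=[-3.0237]
Step 5: x=[2.7981] v=[-3.3819]
Step 6: x=[2.0952] v=[-3.5146]
Step 7: x=[1.4126] v=[-3.4130]
Step 8: x=[0.7958] v=[-3.0839]
Step 9: x=[0.2860] v=[-2.5492]
Step 10: x=[-0.0829] v=[-1.8445]
Step 11: x=[-0.2863] v=[-1.0169]
Step 12: x=[-0.3106] v=[-0.1215]
Step 13: x=[-0.1542] v=[0.7820]
First v>=0 after going negative at step 13, time=2.6000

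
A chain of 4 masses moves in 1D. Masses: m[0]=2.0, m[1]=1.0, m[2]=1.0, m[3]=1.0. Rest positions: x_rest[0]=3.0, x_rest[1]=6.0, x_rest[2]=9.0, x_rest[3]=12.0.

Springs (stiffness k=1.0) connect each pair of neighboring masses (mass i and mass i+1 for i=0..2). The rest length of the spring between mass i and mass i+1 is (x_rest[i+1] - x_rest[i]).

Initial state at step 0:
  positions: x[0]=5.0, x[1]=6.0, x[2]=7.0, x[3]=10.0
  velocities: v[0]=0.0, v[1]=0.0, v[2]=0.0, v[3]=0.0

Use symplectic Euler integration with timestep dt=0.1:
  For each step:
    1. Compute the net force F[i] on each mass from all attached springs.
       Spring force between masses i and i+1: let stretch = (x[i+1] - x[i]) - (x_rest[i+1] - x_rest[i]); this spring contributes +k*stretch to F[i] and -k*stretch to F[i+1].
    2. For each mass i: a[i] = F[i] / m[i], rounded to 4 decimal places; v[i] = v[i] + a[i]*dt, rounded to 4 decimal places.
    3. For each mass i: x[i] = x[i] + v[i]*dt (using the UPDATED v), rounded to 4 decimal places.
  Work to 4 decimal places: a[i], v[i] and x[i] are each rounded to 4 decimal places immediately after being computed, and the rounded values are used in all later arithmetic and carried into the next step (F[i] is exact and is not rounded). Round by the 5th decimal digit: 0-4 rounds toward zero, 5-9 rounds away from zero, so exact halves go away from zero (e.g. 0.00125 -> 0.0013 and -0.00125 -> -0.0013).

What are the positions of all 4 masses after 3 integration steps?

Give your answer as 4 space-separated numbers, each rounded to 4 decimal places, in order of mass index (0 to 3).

Step 0: x=[5.0000 6.0000 7.0000 10.0000] v=[0.0000 0.0000 0.0000 0.0000]
Step 1: x=[4.9900 6.0000 7.0200 10.0000] v=[-0.1000 0.0000 0.2000 0.0000]
Step 2: x=[4.9701 6.0001 7.0596 10.0002] v=[-0.1995 0.0010 0.3960 0.0020]
Step 3: x=[4.9403 6.0005 7.1180 10.0010] v=[-0.2980 0.0040 0.5841 0.0079]

Answer: 4.9403 6.0005 7.1180 10.0010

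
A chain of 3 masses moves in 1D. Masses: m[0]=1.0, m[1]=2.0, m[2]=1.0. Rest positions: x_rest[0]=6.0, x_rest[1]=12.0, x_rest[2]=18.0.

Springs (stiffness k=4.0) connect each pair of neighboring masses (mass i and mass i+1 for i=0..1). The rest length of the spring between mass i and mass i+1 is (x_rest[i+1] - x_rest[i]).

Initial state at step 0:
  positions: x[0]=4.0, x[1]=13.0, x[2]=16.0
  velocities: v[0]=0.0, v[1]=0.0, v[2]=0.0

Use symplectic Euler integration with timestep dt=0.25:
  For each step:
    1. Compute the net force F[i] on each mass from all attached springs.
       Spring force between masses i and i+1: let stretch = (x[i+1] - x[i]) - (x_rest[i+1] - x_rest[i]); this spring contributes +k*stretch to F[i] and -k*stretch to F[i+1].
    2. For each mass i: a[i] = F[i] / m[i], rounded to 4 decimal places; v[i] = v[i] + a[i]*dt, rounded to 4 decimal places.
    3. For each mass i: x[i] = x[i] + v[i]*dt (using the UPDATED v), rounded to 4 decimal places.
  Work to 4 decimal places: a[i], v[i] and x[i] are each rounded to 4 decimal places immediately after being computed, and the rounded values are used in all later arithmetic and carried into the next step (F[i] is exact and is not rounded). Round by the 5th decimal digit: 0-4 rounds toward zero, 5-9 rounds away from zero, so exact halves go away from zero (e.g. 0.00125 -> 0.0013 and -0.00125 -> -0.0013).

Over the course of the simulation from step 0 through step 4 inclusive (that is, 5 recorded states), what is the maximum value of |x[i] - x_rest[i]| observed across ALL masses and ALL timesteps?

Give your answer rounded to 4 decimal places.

Step 0: x=[4.0000 13.0000 16.0000] v=[0.0000 0.0000 0.0000]
Step 1: x=[4.7500 12.2500 16.7500] v=[3.0000 -3.0000 3.0000]
Step 2: x=[5.8750 11.1250 17.8750] v=[4.5000 -4.5000 4.5000]
Step 3: x=[6.8125 10.1875 18.8125] v=[3.7500 -3.7500 3.7500]
Step 4: x=[7.0938 9.9063 19.0938] v=[1.1250 -1.1250 1.1250]
Max displacement = 2.0937

Answer: 2.0937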